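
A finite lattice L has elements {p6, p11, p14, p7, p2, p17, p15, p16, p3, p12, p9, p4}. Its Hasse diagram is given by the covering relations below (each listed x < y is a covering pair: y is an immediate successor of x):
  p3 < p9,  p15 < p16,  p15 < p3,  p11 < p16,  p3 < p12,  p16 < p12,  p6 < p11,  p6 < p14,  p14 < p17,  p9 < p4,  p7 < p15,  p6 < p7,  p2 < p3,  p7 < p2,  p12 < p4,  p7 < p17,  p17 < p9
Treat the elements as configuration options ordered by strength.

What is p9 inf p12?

p3

Common lower bounds of {p9, p12}: p15, p2, p3, p6, p7.
The greatest among these is p3.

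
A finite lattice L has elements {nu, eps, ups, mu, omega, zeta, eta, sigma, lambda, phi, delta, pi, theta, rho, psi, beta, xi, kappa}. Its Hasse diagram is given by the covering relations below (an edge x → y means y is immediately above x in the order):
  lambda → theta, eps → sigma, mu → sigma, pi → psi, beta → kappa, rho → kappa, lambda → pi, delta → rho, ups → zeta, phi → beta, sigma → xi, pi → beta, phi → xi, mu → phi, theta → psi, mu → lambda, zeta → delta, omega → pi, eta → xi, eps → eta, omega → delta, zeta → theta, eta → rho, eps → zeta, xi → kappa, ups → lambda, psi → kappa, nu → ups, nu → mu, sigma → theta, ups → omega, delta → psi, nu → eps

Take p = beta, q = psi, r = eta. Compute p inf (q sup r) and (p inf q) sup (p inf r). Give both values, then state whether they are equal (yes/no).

beta; pi; no

q sup r = kappa, so p inf (q sup r) = beta inf kappa = beta.
p inf q = pi and p inf r = nu, so (p inf q) sup (p inf r) = pi sup nu = pi.
Equal: no.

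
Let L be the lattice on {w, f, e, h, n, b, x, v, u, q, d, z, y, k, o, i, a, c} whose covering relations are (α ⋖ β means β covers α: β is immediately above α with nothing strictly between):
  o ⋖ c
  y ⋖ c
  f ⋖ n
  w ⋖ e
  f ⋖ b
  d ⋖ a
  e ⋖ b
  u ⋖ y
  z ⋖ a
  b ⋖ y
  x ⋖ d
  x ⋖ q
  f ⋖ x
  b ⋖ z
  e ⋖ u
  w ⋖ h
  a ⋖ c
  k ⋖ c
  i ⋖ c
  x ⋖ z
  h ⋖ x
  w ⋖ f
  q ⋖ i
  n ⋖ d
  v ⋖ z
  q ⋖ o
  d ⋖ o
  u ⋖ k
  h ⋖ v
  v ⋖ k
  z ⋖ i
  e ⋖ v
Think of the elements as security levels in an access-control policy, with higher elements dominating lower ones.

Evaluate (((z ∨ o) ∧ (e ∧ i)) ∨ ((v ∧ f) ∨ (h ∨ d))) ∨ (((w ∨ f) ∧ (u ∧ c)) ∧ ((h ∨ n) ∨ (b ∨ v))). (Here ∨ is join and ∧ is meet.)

a

z ∨ o = c
e ∧ i = e
c ∧ e = e
v ∧ f = w
h ∨ d = d
w ∨ d = d
e ∨ d = a
w ∨ f = f
u ∧ c = u
f ∧ u = w
h ∨ n = d
b ∨ v = z
d ∨ z = a
w ∧ a = w
a ∨ w = a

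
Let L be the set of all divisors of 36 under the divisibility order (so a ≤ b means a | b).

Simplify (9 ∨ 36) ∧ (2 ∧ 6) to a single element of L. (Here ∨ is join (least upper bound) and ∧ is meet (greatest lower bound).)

2

9 ∨ 36 = 36
2 ∧ 6 = 2
36 ∧ 2 = 2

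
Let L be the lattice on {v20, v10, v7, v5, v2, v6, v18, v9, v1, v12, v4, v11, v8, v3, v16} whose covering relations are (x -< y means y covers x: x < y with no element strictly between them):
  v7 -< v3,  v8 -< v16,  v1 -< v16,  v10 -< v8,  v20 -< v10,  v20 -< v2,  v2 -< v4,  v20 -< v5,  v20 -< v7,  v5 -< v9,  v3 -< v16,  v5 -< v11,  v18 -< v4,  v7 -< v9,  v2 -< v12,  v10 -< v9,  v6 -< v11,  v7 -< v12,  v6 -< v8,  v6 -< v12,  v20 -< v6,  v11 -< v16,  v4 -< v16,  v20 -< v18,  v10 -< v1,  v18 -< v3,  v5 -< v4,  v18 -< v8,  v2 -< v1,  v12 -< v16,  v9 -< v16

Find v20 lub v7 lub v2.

Common upper bounds of {v20, v7, v2}: v12, v16.
The least among these is v12.

v12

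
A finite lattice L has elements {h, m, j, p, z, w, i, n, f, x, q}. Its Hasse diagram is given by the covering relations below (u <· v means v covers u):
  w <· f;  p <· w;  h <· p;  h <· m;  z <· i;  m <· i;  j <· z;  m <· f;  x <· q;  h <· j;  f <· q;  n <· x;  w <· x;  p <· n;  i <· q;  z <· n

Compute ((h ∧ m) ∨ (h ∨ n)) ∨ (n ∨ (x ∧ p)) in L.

h ∧ m = h
h ∨ n = n
h ∨ n = n
x ∧ p = p
n ∨ p = n
n ∨ n = n

n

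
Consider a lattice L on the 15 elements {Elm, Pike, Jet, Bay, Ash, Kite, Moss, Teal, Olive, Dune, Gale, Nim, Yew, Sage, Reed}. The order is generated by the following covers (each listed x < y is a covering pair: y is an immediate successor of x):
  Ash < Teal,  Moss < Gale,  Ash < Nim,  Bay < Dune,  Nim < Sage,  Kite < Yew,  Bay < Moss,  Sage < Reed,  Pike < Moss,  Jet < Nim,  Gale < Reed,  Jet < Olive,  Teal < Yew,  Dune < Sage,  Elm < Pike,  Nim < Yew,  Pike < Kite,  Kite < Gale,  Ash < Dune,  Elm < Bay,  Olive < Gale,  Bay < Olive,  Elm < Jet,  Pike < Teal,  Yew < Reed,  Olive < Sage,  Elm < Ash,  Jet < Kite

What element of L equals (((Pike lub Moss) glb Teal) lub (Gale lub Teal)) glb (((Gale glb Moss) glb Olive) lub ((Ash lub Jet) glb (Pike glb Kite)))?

Bay

Pike ∨ Moss = Moss
Moss ∧ Teal = Pike
Gale ∨ Teal = Reed
Pike ∨ Reed = Reed
Gale ∧ Moss = Moss
Moss ∧ Olive = Bay
Ash ∨ Jet = Nim
Pike ∧ Kite = Pike
Nim ∧ Pike = Elm
Bay ∨ Elm = Bay
Reed ∧ Bay = Bay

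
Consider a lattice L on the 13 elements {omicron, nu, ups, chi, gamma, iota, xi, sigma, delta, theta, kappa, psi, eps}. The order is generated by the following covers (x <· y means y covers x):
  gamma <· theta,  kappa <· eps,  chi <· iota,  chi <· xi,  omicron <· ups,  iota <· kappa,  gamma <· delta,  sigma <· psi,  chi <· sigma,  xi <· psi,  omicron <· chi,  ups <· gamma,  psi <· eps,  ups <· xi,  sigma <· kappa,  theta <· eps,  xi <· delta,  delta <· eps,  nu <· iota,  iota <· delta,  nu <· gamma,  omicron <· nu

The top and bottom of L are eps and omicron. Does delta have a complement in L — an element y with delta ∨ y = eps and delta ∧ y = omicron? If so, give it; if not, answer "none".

For every candidate y, either delta ∨ y ≠ eps or delta ∧ y ≠ omicron; no complement exists.

none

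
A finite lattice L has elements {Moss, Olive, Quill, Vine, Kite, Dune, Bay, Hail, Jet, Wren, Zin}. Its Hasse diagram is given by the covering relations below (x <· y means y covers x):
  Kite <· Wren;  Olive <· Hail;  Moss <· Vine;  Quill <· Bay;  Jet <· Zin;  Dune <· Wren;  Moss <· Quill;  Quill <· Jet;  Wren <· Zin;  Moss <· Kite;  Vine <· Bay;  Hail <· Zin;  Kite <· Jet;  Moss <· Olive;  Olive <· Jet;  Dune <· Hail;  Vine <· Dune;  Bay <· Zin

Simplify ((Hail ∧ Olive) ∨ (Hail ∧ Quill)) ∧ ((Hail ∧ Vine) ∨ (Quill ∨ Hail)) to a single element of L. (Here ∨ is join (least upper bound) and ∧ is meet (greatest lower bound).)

Hail ∧ Olive = Olive
Hail ∧ Quill = Moss
Olive ∨ Moss = Olive
Hail ∧ Vine = Vine
Quill ∨ Hail = Zin
Vine ∨ Zin = Zin
Olive ∧ Zin = Olive

Olive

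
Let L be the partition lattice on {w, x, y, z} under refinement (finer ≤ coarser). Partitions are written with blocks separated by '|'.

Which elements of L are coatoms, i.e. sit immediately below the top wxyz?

wxy|z, wxz|y, wx|yz, wyz|x, wy|xz, wz|xy, w|xyz

The coatoms are exactly the elements covered by wxyz: wxy|z, wxz|y, wx|yz, wyz|x, wy|xz, wz|xy, w|xyz.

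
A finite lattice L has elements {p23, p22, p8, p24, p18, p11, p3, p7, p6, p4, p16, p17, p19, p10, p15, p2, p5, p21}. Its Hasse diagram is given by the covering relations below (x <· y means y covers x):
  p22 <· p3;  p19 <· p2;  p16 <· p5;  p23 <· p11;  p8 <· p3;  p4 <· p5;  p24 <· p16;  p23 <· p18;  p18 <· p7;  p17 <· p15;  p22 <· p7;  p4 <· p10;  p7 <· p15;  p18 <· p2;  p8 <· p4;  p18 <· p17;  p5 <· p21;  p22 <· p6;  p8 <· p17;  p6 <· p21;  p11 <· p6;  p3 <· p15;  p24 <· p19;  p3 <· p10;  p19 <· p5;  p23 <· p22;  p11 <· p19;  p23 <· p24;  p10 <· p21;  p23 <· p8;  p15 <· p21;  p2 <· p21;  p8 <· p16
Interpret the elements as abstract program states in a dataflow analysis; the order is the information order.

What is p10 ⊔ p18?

Common upper bounds of {p10, p18}: p21.
The least among these is p21.

p21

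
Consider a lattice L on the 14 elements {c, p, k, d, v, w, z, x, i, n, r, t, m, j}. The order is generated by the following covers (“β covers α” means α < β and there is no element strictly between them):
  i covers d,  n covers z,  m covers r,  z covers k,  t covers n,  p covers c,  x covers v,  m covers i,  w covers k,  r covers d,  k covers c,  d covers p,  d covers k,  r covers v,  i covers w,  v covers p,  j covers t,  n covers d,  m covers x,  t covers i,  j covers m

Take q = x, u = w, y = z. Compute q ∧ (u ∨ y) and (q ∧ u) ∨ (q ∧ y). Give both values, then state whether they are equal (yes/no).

u ∨ y = t, so q ∧ (u ∨ y) = x ∧ t = p.
q ∧ u = c and q ∧ y = c, so (q ∧ u) ∨ (q ∧ y) = c ∨ c = c.
Equal: no.

p; c; no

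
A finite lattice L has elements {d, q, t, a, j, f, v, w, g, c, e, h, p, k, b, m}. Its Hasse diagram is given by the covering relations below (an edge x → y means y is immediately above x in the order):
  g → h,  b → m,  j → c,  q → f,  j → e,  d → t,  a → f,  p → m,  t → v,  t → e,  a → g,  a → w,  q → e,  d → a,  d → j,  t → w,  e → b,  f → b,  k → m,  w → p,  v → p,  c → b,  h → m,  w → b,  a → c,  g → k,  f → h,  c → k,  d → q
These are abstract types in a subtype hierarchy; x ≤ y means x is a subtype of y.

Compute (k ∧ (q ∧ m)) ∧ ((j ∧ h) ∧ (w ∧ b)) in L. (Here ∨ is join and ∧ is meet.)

d

q ∧ m = q
k ∧ q = d
j ∧ h = d
w ∧ b = w
d ∧ w = d
d ∧ d = d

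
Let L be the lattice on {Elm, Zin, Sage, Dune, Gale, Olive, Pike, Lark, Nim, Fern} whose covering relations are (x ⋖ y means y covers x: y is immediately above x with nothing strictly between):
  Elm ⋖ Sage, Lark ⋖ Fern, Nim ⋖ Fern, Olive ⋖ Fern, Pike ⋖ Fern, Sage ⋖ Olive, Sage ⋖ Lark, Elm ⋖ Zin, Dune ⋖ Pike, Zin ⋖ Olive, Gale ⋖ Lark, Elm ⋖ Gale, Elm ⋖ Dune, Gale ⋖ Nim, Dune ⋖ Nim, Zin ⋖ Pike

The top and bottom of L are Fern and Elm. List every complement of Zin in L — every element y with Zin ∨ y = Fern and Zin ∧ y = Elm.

Need y with Zin ∨ y = Fern and Zin ∧ y = Elm.
Checking each element gives: Gale, Lark, Nim.

Gale, Lark, Nim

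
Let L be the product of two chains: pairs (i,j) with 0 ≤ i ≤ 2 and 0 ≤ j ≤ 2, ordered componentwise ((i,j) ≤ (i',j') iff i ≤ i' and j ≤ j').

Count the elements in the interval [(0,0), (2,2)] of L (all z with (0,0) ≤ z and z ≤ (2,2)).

9

The interval [(0,0), (2,2)] = {(0,0), (0,1), (0,2), (1,0), (1,1), (1,2), (2,0), (2,1), (2,2)}, which has 9 elements.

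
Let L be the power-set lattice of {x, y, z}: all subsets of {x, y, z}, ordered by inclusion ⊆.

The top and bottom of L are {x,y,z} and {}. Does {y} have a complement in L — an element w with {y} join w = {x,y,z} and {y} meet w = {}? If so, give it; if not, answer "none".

{x,z}

Need w with {y} ∨ w = {x,y,z} and {y} ∧ w = {}.
Checking each element gives: {x,z}.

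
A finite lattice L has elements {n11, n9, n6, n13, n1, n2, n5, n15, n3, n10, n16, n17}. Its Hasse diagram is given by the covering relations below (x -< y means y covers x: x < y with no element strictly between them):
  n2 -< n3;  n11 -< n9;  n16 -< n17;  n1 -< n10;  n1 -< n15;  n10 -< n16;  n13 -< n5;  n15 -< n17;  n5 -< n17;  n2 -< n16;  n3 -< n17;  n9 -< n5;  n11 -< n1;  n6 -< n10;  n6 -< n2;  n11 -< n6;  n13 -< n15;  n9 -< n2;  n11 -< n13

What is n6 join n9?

Common upper bounds of {n6, n9}: n16, n17, n2, n3.
The least among these is n2.

n2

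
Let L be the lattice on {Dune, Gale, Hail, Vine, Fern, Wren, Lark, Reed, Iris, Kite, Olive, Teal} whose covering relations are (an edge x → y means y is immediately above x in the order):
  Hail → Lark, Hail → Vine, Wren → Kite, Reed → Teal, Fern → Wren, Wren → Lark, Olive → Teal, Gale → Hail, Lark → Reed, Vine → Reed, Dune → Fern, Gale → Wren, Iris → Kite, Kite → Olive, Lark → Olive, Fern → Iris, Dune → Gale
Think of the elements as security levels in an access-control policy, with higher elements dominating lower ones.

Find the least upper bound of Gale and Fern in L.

Wren

Common upper bounds of {Gale, Fern}: Kite, Lark, Olive, Reed, Teal, Wren.
The least among these is Wren.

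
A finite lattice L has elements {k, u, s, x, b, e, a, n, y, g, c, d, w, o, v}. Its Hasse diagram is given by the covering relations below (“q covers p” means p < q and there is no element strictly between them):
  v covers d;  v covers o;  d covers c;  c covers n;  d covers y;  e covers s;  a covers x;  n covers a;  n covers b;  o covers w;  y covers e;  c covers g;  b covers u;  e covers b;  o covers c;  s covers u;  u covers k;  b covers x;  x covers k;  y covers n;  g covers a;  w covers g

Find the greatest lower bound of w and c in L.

Common lower bounds of {w, c}: a, g, k, x.
The greatest among these is g.

g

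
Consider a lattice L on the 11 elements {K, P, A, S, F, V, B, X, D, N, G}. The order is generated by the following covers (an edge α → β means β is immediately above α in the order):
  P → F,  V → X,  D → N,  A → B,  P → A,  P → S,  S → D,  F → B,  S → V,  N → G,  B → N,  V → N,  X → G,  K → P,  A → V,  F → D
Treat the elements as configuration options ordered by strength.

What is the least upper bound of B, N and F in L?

N

Common upper bounds of {B, N, F}: G, N.
The least among these is N.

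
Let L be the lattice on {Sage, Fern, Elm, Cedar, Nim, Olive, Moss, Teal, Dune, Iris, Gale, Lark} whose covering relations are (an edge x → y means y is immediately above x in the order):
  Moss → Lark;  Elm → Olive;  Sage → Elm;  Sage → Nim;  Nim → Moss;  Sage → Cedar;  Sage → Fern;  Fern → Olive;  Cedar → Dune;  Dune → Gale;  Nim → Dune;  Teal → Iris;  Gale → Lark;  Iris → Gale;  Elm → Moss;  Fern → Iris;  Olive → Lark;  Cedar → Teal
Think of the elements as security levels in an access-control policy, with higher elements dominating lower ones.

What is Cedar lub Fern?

Iris

Common upper bounds of {Cedar, Fern}: Gale, Iris, Lark.
The least among these is Iris.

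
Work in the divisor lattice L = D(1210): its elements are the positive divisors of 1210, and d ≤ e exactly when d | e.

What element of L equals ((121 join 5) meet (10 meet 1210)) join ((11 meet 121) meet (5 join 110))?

121 ∨ 5 = 605
10 ∧ 1210 = 10
605 ∧ 10 = 5
11 ∧ 121 = 11
5 ∨ 110 = 110
11 ∧ 110 = 11
5 ∨ 11 = 55

55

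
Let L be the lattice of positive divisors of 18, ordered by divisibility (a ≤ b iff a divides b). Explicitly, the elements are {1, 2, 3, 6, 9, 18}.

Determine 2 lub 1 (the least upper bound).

In the divisibility order, the join is the least common multiple: lcm(2, 1) = 2.

2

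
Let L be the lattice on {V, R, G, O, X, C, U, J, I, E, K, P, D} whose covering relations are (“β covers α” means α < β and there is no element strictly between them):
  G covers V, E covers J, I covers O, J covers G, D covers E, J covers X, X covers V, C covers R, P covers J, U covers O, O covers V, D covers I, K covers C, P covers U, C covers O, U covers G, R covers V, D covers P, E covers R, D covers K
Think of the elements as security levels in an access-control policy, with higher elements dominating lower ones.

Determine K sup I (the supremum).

D

Common upper bounds of {K, I}: D.
The least among these is D.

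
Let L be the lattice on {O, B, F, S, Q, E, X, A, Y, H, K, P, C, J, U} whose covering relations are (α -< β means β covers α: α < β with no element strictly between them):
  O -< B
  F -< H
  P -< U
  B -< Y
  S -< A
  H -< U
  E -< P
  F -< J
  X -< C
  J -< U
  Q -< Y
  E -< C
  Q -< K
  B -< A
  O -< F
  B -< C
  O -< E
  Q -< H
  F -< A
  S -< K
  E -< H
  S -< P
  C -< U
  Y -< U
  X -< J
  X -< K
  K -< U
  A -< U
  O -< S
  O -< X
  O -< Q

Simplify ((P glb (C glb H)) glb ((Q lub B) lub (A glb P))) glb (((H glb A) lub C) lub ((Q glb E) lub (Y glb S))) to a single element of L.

E

C ∧ H = E
P ∧ E = E
Q ∨ B = Y
A ∧ P = S
Y ∨ S = U
E ∧ U = E
H ∧ A = F
F ∨ C = U
Q ∧ E = O
Y ∧ S = O
O ∨ O = O
U ∨ O = U
E ∧ U = E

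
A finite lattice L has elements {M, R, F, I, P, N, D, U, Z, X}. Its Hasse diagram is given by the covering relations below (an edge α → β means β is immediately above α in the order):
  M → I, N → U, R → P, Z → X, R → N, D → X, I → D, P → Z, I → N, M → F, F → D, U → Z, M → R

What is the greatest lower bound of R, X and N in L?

Common lower bounds of {R, X, N}: M, R.
The greatest among these is R.

R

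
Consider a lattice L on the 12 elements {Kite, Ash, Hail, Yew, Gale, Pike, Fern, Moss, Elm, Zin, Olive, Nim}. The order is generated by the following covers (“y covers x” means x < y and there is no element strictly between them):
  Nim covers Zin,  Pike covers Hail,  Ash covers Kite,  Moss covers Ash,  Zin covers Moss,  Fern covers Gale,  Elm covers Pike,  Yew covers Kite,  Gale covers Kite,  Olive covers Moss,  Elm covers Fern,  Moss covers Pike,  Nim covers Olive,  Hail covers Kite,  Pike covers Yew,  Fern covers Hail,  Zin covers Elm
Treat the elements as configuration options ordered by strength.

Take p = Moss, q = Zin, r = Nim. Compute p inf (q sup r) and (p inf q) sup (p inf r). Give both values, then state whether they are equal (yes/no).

q sup r = Nim, so p inf (q sup r) = Moss inf Nim = Moss.
p inf q = Moss and p inf r = Moss, so (p inf q) sup (p inf r) = Moss sup Moss = Moss.
Equal: yes.

Moss; Moss; yes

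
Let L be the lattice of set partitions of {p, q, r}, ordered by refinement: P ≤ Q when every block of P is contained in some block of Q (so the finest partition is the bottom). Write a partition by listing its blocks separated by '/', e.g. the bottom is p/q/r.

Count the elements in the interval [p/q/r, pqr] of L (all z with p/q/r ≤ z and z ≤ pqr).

The interval [p/q/r, pqr] = {p/q/r, p/qr, pq/r, pqr, pr/q}, which has 5 elements.

5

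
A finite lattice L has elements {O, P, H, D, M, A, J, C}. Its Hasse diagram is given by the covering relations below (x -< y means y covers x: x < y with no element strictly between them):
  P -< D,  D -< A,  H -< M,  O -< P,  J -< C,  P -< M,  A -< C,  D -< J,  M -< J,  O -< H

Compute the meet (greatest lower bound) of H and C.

H

Common lower bounds of {H, C}: H, O.
The greatest among these is H.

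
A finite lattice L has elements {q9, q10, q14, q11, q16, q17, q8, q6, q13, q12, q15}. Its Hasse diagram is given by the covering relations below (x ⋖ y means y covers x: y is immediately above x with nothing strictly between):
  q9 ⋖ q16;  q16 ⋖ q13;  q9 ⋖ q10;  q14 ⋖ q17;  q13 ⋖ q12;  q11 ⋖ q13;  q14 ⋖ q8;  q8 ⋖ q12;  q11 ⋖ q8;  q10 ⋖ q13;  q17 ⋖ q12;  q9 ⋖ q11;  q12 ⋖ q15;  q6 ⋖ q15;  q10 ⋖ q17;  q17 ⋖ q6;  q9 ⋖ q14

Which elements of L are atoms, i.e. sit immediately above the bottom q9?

The atoms are exactly the elements that cover q9: q10, q11, q14, q16.

q10, q11, q14, q16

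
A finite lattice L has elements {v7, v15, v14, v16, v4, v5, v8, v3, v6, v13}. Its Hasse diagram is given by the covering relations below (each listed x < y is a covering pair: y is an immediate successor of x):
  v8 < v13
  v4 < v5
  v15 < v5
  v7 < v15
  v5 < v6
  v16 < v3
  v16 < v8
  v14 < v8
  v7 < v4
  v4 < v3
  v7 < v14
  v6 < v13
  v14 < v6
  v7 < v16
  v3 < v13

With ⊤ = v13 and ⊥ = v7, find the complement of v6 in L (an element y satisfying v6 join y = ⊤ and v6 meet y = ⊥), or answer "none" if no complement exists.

v16

Need y with v6 ∨ y = v13 and v6 ∧ y = v7.
Checking each element gives: v16.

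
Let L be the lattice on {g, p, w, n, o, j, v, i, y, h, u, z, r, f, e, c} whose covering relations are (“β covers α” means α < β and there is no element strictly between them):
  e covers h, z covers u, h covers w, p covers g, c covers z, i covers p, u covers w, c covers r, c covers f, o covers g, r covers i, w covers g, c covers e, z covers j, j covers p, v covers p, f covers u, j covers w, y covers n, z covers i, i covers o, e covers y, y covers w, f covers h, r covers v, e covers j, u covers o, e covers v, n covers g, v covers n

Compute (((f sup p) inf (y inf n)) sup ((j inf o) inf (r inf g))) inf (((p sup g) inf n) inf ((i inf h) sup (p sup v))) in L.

g

f ∨ p = c
y ∧ n = n
c ∧ n = n
j ∧ o = g
r ∧ g = g
g ∧ g = g
n ∨ g = n
p ∨ g = p
p ∧ n = g
i ∧ h = g
p ∨ v = v
g ∨ v = v
g ∧ v = g
n ∧ g = g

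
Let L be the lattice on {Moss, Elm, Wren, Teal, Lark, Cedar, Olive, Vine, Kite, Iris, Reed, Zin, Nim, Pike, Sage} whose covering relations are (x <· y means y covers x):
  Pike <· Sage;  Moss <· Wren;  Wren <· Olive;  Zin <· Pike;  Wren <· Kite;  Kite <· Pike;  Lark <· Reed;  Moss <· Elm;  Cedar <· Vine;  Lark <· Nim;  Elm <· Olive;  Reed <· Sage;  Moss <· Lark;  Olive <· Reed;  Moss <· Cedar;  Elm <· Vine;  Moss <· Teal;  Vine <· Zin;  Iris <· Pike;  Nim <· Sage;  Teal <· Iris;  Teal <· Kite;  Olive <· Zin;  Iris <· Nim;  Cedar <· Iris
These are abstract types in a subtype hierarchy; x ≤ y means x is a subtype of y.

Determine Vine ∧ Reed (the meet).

Common lower bounds of {Vine, Reed}: Elm, Moss.
The greatest among these is Elm.

Elm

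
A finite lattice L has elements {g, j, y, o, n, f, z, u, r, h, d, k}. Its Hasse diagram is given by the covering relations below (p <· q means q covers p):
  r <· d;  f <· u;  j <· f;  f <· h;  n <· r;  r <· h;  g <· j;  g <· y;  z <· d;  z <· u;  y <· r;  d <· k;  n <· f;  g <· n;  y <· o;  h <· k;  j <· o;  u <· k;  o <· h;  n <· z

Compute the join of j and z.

Common upper bounds of {j, z}: k, u.
The least among these is u.

u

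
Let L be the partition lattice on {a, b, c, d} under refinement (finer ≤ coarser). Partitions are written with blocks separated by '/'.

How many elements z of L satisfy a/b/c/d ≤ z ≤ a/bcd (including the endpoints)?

5

The interval [a/b/c/d, a/bcd] = {a/b/c/d, a/b/cd, a/bc/d, a/bcd, a/bd/c}, which has 5 elements.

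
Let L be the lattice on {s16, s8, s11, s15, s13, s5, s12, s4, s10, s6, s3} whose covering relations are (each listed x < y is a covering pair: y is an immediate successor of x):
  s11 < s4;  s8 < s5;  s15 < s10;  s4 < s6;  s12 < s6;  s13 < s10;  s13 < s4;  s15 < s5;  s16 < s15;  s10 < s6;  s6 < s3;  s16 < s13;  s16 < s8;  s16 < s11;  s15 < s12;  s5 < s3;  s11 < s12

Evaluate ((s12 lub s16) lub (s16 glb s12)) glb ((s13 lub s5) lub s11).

s12 ∨ s16 = s12
s16 ∧ s12 = s16
s12 ∨ s16 = s12
s13 ∨ s5 = s3
s3 ∨ s11 = s3
s12 ∧ s3 = s12

s12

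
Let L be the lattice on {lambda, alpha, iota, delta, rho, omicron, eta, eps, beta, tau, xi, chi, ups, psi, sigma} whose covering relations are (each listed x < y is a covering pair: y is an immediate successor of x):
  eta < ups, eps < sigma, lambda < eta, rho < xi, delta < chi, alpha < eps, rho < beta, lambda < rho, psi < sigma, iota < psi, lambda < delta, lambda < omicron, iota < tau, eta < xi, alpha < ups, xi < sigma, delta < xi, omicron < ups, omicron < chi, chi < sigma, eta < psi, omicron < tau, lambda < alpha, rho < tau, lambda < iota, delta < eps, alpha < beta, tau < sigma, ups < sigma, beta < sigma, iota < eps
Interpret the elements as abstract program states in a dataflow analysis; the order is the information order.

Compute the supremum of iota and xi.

sigma

Common upper bounds of {iota, xi}: sigma.
The least among these is sigma.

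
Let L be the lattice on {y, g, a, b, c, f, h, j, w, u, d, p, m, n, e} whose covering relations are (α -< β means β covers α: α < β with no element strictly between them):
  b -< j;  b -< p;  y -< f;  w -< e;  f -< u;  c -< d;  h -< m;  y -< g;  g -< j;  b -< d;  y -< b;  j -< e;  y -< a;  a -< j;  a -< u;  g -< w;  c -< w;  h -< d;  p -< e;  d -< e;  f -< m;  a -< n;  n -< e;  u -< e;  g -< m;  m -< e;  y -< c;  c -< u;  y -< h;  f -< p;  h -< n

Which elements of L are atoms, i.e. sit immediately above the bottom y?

a, b, c, f, g, h

The atoms are exactly the elements that cover y: a, b, c, f, g, h.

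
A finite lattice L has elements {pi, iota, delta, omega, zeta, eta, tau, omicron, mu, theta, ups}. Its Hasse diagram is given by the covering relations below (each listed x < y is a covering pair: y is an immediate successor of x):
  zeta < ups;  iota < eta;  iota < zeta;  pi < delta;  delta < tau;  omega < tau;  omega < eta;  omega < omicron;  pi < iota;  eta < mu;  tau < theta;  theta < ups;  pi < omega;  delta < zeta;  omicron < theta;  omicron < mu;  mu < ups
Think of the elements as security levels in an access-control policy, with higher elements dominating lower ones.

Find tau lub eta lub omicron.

ups

Common upper bounds of {tau, eta, omicron}: ups.
The least among these is ups.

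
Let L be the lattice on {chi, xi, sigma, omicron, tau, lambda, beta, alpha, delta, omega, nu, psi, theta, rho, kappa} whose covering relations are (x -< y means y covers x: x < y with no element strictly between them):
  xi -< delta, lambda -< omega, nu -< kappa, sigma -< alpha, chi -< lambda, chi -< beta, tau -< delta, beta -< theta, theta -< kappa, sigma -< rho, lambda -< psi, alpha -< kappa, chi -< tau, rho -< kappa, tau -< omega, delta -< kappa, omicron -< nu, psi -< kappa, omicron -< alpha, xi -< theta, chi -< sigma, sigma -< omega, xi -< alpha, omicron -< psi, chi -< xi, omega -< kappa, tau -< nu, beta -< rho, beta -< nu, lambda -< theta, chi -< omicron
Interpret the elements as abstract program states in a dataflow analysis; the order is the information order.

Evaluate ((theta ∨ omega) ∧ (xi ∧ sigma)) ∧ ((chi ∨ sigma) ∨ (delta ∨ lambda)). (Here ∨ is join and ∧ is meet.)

theta ∨ omega = kappa
xi ∧ sigma = chi
kappa ∧ chi = chi
chi ∨ sigma = sigma
delta ∨ lambda = kappa
sigma ∨ kappa = kappa
chi ∧ kappa = chi

chi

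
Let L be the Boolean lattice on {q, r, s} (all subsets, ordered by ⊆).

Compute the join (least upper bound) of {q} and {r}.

{q,r}

Common upper bounds of {{q}, {r}}: {q,r,s}, {q,r}.
The least among these is {q,r}.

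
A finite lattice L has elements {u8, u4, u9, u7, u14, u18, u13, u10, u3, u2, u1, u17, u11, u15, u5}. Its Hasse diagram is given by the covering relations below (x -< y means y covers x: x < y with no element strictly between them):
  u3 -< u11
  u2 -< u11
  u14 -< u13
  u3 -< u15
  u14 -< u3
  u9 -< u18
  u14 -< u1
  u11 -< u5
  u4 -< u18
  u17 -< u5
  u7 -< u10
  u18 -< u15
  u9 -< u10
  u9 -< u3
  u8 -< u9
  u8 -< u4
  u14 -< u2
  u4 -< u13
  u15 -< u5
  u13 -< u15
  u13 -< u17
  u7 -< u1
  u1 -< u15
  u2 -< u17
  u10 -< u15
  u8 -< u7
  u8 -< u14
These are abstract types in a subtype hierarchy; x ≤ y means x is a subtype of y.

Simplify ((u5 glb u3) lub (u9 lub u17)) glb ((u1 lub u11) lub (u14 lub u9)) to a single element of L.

u5 ∧ u3 = u3
u9 ∨ u17 = u5
u3 ∨ u5 = u5
u1 ∨ u11 = u5
u14 ∨ u9 = u3
u5 ∨ u3 = u5
u5 ∧ u5 = u5

u5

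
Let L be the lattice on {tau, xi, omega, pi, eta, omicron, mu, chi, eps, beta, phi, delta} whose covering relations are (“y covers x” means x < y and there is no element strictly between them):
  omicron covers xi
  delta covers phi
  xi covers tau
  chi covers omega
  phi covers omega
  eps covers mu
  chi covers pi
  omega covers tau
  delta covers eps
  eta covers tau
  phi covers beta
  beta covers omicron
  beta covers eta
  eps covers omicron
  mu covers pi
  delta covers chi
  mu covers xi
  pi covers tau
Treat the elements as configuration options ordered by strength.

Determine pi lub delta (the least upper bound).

Common upper bounds of {pi, delta}: delta.
The least among these is delta.

delta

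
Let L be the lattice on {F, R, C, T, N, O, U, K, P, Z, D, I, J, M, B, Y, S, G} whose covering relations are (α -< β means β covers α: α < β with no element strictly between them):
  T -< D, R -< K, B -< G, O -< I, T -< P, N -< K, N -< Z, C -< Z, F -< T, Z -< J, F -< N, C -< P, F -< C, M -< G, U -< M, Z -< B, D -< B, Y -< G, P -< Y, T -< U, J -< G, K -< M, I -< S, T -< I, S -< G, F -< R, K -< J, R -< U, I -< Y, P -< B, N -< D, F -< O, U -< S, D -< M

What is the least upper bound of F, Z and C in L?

Z

Common upper bounds of {F, Z, C}: B, G, J, Z.
The least among these is Z.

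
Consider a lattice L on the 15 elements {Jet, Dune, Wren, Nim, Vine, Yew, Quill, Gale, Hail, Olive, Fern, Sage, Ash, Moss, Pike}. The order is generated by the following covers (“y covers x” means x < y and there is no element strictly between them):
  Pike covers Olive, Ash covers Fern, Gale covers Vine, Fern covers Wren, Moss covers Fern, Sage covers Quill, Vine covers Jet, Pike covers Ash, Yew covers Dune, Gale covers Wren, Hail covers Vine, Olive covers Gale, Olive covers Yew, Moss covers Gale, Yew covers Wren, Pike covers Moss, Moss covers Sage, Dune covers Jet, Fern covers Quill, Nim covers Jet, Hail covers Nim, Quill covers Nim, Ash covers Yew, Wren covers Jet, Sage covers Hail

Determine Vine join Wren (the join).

Gale

Common upper bounds of {Vine, Wren}: Gale, Moss, Olive, Pike.
The least among these is Gale.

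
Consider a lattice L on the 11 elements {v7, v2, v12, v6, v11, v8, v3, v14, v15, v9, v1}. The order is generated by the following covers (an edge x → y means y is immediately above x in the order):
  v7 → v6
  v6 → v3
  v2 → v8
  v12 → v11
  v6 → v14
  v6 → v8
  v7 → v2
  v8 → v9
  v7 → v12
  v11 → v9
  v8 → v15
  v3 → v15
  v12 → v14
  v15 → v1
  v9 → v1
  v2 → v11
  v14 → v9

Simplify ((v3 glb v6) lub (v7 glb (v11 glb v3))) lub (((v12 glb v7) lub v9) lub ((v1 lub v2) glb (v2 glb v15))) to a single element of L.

v3 ∧ v6 = v6
v11 ∧ v3 = v7
v7 ∧ v7 = v7
v6 ∨ v7 = v6
v12 ∧ v7 = v7
v7 ∨ v9 = v9
v1 ∨ v2 = v1
v2 ∧ v15 = v2
v1 ∧ v2 = v2
v9 ∨ v2 = v9
v6 ∨ v9 = v9

v9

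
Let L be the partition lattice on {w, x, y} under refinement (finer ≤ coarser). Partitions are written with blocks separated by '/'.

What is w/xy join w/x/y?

w/xy

The join of w/xy and w/x/y merges any blocks that overlap across the partitions, giving w/xy.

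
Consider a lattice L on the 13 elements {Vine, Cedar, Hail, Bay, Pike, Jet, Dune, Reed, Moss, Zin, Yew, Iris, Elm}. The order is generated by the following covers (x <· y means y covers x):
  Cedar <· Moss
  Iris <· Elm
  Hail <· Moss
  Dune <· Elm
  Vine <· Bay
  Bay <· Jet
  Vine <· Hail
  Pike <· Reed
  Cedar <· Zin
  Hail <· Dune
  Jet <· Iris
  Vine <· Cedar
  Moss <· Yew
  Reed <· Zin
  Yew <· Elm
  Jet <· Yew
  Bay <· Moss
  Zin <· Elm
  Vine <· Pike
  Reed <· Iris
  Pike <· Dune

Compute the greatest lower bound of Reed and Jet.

Vine

Common lower bounds of {Reed, Jet}: Vine.
The greatest among these is Vine.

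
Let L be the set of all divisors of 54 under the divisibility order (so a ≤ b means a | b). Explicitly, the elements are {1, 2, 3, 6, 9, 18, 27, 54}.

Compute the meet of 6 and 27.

3

In the divisibility order, the meet is the greatest common divisor: gcd(6, 27) = 3.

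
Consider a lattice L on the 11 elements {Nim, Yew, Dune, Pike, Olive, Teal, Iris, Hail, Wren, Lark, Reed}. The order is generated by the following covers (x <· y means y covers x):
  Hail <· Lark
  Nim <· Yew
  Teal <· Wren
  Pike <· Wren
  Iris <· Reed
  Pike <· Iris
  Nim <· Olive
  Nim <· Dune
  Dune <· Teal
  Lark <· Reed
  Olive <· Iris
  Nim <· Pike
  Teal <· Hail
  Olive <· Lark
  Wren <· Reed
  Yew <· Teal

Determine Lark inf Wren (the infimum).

Teal

Common lower bounds of {Lark, Wren}: Dune, Nim, Teal, Yew.
The greatest among these is Teal.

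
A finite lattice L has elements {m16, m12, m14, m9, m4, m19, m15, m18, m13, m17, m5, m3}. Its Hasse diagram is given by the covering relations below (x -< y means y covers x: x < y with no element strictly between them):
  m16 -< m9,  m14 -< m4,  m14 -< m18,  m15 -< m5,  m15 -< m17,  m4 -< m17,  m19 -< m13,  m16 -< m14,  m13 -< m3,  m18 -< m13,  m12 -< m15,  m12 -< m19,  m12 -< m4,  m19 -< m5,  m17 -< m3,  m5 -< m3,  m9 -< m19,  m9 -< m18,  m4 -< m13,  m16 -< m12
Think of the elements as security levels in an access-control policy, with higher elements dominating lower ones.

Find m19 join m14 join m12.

Common upper bounds of {m19, m14, m12}: m13, m3.
The least among these is m13.

m13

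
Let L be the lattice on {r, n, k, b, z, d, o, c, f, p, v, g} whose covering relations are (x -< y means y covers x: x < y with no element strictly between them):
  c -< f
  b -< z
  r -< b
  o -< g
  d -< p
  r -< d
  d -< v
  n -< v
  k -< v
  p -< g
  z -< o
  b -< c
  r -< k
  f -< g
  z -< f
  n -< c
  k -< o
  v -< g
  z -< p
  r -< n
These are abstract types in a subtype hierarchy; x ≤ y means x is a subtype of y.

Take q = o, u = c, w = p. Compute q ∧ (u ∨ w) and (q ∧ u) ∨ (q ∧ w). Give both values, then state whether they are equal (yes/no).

o; z; no

u ∨ w = g, so q ∧ (u ∨ w) = o ∧ g = o.
q ∧ u = b and q ∧ w = z, so (q ∧ u) ∨ (q ∧ w) = b ∨ z = z.
Equal: no.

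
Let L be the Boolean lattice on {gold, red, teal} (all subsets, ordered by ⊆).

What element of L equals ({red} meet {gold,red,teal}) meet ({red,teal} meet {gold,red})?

{red} ∧ {gold,red,teal} = {red}
{red,teal} ∧ {gold,red} = {red}
{red} ∧ {red} = {red}

{red}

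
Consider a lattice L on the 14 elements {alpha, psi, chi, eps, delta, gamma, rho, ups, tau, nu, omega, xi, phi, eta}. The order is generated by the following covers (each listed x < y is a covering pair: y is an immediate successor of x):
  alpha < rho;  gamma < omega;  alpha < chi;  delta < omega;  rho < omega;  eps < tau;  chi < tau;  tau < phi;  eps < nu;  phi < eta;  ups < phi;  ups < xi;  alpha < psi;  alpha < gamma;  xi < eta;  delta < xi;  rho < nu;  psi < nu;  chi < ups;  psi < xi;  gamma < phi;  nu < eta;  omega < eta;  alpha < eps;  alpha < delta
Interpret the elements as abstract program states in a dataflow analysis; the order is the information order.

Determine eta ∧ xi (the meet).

xi

Common lower bounds of {eta, xi}: alpha, chi, delta, psi, ups, xi.
The greatest among these is xi.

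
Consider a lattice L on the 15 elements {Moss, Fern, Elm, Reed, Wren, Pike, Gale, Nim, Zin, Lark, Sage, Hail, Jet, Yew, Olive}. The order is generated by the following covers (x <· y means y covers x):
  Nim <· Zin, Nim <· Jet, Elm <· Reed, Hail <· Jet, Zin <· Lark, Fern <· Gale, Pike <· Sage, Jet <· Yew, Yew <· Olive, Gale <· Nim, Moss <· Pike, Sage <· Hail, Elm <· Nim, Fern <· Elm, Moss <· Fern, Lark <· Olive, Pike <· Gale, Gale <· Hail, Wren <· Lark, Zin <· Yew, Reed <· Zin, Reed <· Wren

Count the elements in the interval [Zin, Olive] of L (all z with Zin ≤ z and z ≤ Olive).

4

The interval [Zin, Olive] = {Lark, Olive, Yew, Zin}, which has 4 elements.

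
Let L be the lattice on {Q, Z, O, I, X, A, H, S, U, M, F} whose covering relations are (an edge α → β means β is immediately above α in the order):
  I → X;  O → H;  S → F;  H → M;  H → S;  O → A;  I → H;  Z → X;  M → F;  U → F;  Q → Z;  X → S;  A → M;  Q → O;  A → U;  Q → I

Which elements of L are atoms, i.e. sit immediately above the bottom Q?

I, O, Z

The atoms are exactly the elements that cover Q: I, O, Z.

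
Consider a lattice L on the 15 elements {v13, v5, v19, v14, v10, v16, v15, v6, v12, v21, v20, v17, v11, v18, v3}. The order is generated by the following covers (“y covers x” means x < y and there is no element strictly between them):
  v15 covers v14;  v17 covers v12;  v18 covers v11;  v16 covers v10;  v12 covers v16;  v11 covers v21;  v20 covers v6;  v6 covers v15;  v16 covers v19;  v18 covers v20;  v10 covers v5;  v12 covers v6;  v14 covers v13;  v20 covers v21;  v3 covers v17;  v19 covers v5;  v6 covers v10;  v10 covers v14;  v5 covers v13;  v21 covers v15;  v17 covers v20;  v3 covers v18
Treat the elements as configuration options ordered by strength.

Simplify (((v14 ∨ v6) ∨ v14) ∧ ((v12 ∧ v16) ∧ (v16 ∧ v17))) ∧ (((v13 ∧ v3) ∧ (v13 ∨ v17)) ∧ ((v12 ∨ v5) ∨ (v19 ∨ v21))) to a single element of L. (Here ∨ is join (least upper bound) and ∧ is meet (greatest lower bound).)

v13

v14 ∨ v6 = v6
v6 ∨ v14 = v6
v12 ∧ v16 = v16
v16 ∧ v17 = v16
v16 ∧ v16 = v16
v6 ∧ v16 = v10
v13 ∧ v3 = v13
v13 ∨ v17 = v17
v13 ∧ v17 = v13
v12 ∨ v5 = v12
v19 ∨ v21 = v17
v12 ∨ v17 = v17
v13 ∧ v17 = v13
v10 ∧ v13 = v13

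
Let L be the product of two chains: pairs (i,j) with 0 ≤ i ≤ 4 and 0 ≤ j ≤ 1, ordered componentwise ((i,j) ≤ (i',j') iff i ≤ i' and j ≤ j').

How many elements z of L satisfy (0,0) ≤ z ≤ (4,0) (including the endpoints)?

5

The interval [(0,0), (4,0)] = {(0,0), (1,0), (2,0), (3,0), (4,0)}, which has 5 elements.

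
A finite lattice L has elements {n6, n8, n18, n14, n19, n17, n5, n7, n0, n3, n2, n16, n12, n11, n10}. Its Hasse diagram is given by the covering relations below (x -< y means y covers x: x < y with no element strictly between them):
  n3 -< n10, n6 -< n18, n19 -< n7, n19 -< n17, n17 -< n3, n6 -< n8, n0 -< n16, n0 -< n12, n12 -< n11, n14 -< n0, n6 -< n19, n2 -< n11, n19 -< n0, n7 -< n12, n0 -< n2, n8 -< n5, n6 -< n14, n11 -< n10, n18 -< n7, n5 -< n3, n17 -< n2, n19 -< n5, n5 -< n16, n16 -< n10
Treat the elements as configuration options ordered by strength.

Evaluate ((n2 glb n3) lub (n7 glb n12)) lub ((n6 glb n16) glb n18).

n11

n2 ∧ n3 = n17
n7 ∧ n12 = n7
n17 ∨ n7 = n11
n6 ∧ n16 = n6
n6 ∧ n18 = n6
n11 ∨ n6 = n11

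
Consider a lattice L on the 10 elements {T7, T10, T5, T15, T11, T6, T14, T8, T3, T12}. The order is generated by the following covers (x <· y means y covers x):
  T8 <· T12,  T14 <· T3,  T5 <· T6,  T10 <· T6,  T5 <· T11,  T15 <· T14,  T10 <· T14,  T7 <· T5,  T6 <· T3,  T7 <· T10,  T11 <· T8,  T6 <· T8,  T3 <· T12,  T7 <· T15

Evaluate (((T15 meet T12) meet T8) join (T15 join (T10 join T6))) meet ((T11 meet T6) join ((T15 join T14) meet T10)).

T15 ∧ T12 = T15
T15 ∧ T8 = T7
T10 ∨ T6 = T6
T15 ∨ T6 = T3
T7 ∨ T3 = T3
T11 ∧ T6 = T5
T15 ∨ T14 = T14
T14 ∧ T10 = T10
T5 ∨ T10 = T6
T3 ∧ T6 = T6

T6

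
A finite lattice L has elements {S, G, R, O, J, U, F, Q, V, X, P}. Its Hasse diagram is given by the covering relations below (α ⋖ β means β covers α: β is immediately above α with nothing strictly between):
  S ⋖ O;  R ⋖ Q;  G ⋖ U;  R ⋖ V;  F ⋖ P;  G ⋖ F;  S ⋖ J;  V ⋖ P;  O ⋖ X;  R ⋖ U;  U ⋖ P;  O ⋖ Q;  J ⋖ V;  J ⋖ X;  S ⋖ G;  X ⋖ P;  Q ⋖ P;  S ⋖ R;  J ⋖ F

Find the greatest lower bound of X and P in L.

X

Common lower bounds of {X, P}: J, O, S, X.
The greatest among these is X.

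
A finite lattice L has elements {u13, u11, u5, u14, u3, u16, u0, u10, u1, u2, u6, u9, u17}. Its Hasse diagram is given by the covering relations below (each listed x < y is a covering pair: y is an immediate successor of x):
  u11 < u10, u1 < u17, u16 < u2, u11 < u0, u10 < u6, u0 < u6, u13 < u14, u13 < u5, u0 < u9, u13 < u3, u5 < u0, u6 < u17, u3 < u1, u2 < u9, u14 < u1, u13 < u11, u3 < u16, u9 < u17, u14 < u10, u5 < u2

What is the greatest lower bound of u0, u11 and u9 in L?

Common lower bounds of {u0, u11, u9}: u11, u13.
The greatest among these is u11.

u11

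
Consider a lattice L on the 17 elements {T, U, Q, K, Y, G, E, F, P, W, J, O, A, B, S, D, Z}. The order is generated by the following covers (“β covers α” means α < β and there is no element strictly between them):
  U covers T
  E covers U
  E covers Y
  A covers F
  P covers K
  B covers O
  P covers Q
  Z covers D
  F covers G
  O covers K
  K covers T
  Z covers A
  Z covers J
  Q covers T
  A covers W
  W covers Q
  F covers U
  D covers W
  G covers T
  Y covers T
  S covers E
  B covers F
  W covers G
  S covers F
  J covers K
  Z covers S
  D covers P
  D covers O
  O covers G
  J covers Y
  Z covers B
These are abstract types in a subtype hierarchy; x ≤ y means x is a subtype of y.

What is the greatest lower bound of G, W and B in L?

G

Common lower bounds of {G, W, B}: G, T.
The greatest among these is G.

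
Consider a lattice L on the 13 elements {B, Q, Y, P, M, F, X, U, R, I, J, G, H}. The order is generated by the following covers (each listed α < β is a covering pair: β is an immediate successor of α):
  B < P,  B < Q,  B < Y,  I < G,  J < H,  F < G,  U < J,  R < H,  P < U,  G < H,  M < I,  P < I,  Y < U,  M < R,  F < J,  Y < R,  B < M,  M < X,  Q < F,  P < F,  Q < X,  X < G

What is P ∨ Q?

Common upper bounds of {P, Q}: F, G, H, J.
The least among these is F.

F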